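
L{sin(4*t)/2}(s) 2/(s^2 + 16)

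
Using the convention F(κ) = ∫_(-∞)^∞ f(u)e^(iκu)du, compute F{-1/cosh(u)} -pi/cosh(pi * κ/2)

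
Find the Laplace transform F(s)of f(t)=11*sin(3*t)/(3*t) 11*atan(3/s)/3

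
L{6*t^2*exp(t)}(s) 12/(s - 1)^3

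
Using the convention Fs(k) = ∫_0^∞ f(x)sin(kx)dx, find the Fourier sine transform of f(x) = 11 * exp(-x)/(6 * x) 11 * atan(k)/6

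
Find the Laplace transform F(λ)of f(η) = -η -1/λ^2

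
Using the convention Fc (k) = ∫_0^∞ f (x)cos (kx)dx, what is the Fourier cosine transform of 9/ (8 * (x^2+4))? 9 * pi * exp (-2 * k)/32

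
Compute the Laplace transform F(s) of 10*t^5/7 1200/(7*s^6) 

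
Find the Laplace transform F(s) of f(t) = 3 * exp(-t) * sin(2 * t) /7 6/(7 * ((s + 1) ^2 + 4) ) 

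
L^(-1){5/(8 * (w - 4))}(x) 5 * exp(4 * x)/8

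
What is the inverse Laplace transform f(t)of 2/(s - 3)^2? 2 * t * exp(3 * t)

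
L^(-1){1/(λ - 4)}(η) exp(4*η)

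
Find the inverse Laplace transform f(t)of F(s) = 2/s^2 2*t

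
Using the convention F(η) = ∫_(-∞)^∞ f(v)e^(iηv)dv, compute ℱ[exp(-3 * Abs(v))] 6/(η^2 + 9)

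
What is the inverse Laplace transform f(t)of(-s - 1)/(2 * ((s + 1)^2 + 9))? -exp(-t) * cos(3 * t)/2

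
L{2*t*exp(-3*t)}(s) 2/(s + 3)^2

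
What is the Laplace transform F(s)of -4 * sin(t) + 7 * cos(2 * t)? 7 * s/(s^2 + 4) - 4/(s^2 + 1)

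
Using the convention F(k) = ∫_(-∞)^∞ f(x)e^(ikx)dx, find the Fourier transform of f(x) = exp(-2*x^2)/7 sqrt(2)*sqrt(pi)*exp(-k^2/8)/14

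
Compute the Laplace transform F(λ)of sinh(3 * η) 3/(λ^2-9)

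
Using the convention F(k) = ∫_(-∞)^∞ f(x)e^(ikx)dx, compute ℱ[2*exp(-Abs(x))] 4/(k^2 + 1)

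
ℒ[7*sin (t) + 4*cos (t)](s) 7/ (s^2 + 1) + 4*s/ (s^2 + 1)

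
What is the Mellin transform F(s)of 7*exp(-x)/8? 7*gamma(s)/8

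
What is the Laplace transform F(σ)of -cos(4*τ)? -σ/(σ^2 + 16)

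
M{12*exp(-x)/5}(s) 12*gamma(s)/5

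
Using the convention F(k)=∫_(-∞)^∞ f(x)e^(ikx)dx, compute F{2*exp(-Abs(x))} 4/(k^2 + 1)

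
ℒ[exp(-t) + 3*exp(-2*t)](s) 3/(s + 2) + 1/(s + 1)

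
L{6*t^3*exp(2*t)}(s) 36/(s - 2)^4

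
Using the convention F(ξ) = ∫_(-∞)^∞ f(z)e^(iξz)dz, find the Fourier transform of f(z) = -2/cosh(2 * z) -pi/cosh(pi * ξ/4)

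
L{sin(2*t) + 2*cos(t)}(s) 2/(s^2 + 4) + 2*s/(s^2 + 1)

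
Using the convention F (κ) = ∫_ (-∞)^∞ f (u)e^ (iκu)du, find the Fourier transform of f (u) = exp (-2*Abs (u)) 4/ (κ^2 + 4)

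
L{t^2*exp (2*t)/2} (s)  (s - 2)^ (-3)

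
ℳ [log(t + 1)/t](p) -pi*csc(pi*p)/(p - 1)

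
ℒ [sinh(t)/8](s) 1/(8 * (s^2 - 1))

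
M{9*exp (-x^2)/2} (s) 9*gamma (s/2)/4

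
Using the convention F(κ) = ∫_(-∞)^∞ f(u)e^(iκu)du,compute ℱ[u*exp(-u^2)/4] I*sqrt(pi)*κ*exp(-κ^2/4)/8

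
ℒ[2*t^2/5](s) 4/(5*s^3)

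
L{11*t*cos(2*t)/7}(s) 11*(s^2 - 4)/(7*(s^2 + 4)^2)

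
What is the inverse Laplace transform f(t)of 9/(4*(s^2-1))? 9*sinh(t)/4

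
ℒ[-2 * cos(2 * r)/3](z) -2 * z/(3 * z^2+12)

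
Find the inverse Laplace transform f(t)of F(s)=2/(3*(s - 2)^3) t^2*exp(2*t)/3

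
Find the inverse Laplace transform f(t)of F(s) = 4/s 4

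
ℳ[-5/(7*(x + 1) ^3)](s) -5*pi*(s - 2)*(s - 1) /(14*sin(pi*s) ) 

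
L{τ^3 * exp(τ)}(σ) 6/(σ - 1)^4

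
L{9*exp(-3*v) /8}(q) 9/(8*(q + 3) ) 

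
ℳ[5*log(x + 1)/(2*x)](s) -5*pi*csc(pi*s)/(2*s - 2)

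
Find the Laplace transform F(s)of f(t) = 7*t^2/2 7/s^3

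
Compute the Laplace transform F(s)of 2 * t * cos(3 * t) 2 * (s^2 - 9)/(s^2 + 9)^2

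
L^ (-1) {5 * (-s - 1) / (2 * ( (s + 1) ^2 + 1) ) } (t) -5 * exp (-t) * cos (t) /2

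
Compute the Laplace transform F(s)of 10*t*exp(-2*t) 10/(s + 2)^2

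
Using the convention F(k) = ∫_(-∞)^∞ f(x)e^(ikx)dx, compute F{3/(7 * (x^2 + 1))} 3 * pi * exp(-Abs(k))/7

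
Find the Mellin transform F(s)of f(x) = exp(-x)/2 gamma(s)/2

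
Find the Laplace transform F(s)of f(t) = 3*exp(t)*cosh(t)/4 3*(s - 1)/(4*s*(s - 2))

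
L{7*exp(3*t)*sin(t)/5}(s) 7/(5*((s - 3)^2 + 1))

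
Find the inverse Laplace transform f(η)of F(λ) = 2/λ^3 η^2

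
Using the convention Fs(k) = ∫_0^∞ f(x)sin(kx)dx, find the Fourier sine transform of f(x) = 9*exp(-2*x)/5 9*k/(5*(k^2 + 4))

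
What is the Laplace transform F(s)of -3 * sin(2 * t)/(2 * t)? -3 * atan(2/s)/2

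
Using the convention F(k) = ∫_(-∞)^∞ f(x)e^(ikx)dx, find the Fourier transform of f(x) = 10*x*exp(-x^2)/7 5*I*sqrt(pi)*k*exp(-k^2/4)/7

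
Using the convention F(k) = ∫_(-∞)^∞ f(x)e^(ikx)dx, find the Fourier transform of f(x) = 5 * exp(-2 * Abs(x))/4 5/(k^2 + 4)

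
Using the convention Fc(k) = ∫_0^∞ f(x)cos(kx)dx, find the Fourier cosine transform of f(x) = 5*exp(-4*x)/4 5/(k^2+16)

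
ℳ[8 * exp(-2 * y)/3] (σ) 2^(3 - σ) * gamma(σ)/3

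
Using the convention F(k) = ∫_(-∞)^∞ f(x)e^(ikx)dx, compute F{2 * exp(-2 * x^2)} sqrt(2) * sqrt(pi) * exp(-k^2/8)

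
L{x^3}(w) 6/w^4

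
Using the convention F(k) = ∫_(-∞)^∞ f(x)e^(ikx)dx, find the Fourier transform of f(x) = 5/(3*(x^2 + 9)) 5*pi*exp(-3*Abs(k))/9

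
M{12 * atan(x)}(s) -6 * pi * sec(pi * s/2)/s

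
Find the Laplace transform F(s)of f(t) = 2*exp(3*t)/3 2/(3*(s - 3))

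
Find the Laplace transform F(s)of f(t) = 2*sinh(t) 2/(s^2 - 1)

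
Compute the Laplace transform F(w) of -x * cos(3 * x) (9 - w^2) /(w^2 + 9) ^2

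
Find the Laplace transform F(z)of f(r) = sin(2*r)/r atan(2/z)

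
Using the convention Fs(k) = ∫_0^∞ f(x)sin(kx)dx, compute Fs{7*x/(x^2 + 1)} 7*pi*exp(-k)/2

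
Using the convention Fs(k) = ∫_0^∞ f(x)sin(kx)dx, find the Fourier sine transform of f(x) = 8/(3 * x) 4 * pi/3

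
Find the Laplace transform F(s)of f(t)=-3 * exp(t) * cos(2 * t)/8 3 * (1 - s)/(8 * ((s - 1)^2 + 4))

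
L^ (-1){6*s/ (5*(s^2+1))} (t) 6*cos (t)/5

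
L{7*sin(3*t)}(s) 21/(s^2 + 9)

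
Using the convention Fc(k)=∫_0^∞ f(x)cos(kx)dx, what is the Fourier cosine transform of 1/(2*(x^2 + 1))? pi*exp(-k)/4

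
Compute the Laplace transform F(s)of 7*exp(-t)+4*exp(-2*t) 7/(s+1)+4/(s+2)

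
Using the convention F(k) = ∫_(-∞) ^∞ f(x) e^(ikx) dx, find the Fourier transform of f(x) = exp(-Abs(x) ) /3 2/(3*(k^2 + 1) ) 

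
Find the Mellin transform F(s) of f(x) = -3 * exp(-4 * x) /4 -3 * gamma(s) /(4 * 2^(2 * s) ) 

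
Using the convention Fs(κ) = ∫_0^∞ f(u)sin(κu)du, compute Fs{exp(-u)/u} atan(κ)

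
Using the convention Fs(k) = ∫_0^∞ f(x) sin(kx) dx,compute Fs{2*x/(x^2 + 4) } pi*exp(-2*k) 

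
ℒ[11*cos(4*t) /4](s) 11*s/(4*(s^2 + 16) ) 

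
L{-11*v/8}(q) -11/(8*q^2)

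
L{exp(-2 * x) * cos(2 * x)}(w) (w + 2)/((w + 2)^2 + 4)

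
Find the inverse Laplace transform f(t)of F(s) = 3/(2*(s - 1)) 3*exp(t)/2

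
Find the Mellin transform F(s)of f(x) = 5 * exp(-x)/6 5 * gamma(s)/6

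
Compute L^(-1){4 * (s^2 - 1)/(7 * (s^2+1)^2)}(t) 4 * t * cos(t)/7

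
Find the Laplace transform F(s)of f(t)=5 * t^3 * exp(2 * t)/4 15/(2 * (s - 2)^4)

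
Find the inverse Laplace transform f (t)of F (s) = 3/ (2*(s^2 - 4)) 3*sinh (2*t)/4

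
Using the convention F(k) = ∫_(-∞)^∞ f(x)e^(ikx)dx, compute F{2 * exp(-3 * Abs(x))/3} 4/(k^2 + 9)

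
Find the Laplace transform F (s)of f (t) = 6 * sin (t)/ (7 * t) 6 * atan (1/s)/7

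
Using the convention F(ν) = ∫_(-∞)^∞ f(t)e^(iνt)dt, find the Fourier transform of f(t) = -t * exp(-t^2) -I * sqrt(pi) * ν * exp(-ν^2/4)/2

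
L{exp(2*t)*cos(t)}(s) (s - 2)/((s - 2)^2 + 1)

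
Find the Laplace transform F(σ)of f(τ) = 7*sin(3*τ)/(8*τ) 7*atan(3/σ)/8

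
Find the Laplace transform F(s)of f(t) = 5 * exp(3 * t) 5/(s - 3)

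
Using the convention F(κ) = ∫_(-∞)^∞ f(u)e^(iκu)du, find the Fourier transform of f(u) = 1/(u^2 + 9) pi * exp(-3 * Abs(κ))/3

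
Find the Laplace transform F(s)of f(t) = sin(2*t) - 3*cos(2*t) 2/(s^2 + 4) - 3*s/(s^2 + 4)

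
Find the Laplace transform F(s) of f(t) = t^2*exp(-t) 2/(s + 1) ^3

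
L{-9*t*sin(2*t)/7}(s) -36*s/(7*(s^2 + 4)^2)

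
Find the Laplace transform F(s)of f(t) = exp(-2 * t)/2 1/(2 * (s + 2))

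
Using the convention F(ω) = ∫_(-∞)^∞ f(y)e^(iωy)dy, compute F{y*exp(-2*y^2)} sqrt(2)*I*sqrt(pi)*ω*exp(-ω^2/8)/8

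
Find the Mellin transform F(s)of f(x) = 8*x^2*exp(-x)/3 8*gamma(s + 2)/3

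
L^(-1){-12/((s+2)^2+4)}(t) -6*exp(-2*t)*sin(2*t)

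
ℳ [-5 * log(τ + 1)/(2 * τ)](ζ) 5 * pi * csc(pi * ζ)/(2 * (ζ - 1))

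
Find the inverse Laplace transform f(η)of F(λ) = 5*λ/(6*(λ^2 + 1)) 5*cos(η)/6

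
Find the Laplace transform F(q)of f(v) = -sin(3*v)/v -atan(3/q)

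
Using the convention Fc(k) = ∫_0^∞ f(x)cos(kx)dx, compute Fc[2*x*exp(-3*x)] 2*(9 - k^2)/(k^2 + 9)^2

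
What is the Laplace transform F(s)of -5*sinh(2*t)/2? -5/(s^2-4)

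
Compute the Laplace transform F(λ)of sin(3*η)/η atan(3/λ)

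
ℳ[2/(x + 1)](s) 2*pi*csc(pi*s)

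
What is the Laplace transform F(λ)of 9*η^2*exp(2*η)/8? 9/(4*(λ - 2)^3)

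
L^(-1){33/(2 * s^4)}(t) 11 * t^3/4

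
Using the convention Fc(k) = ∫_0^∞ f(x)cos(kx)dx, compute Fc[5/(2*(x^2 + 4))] 5*pi*exp(-2*k)/8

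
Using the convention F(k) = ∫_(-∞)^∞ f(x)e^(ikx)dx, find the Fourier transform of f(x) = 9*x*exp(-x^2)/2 9*I*sqrt(pi)*k*exp(-k^2/4)/4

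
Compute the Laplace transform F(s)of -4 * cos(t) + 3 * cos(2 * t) 3 * s/(s^2 + 4) - 4 * s/(s^2 + 1)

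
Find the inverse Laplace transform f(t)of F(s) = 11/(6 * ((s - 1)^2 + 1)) 11 * exp(t) * sin(t)/6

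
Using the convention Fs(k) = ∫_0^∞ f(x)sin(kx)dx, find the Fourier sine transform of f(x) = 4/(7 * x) 2 * pi/7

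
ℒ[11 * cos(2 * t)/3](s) 11 * s/(3 * (s^2+4))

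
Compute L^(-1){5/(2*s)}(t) 5/2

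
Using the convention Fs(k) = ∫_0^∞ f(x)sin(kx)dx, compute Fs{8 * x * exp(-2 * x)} 32 * k/(k^2 + 4)^2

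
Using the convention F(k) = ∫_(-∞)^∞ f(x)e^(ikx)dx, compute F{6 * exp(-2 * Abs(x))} 24/(k^2 + 4)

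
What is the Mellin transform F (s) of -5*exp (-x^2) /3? -5*gamma (s/2) /6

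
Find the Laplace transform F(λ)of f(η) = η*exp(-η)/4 1/(4*(λ + 1)^2)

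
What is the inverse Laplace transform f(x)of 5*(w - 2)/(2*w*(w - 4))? 5*exp(2*x)*cosh(2*x)/2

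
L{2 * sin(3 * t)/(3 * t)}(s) 2 * atan(3/s)/3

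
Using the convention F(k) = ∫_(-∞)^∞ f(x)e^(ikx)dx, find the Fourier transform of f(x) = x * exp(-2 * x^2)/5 sqrt(2) * I * sqrt(pi) * k * exp(-k^2/8)/40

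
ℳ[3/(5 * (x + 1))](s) 3 * pi * csc(pi * s)/5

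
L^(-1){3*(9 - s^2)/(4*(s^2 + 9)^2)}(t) -3*t*cos(3*t)/4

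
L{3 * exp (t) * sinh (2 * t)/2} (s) 3/ ( (s - 1)^2-4)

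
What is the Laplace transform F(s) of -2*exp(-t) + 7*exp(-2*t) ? 7/(s + 2) - 2/(s + 1) 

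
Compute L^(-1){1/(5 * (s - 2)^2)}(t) t * exp(2 * t)/5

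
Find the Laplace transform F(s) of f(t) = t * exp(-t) (s+1) ^(-2) 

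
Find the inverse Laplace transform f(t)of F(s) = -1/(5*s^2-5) -sinh(t)/5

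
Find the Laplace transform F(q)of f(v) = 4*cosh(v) 4*q/(q^2 - 1)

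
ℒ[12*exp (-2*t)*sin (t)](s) 12/ ( (s + 2)^2 + 1)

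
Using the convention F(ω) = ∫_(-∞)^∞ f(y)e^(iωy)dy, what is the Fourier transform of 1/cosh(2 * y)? pi/(2 * cosh(pi * ω/4))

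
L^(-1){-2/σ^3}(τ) -τ^2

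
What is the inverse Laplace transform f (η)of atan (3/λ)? sin (3*η)/η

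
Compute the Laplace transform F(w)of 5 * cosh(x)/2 5 * w/(2 * (w^2 - 1))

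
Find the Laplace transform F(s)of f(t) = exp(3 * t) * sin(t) 1/((s - 3)^2+1)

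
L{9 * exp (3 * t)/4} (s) 9/ (4 * (s - 3))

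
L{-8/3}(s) -8/(3*s)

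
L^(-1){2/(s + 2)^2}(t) 2*t*exp(-2*t)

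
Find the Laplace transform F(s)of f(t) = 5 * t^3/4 15/(2 * s^4)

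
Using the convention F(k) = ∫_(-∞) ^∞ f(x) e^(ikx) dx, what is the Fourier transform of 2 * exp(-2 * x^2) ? sqrt(2) * sqrt(pi) * exp(-k^2/8) 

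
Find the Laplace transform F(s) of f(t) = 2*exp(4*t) 2/(s - 4) 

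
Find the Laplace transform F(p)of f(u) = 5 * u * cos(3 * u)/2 5 * (p^2 - 9)/(2 * (p^2 + 9)^2)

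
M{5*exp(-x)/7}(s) 5*gamma(s)/7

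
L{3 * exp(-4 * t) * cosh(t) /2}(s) 3 * (s + 4) /(2 * ((s + 4) ^2 - 1) ) 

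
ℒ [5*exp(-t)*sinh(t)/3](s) 5/(3*s*(s + 2))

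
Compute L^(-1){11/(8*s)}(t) 11/8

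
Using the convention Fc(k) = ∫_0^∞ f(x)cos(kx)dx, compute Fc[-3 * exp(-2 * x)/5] -6/(5 * k^2 + 20)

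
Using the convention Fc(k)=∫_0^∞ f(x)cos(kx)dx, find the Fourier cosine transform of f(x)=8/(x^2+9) 4*pi*exp(-3*k)/3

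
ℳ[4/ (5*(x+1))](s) 4*pi*csc (pi*s)/5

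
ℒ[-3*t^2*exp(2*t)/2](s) -3/(s - 2)^3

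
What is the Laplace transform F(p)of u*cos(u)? (p^2 - 1)/(p^2 + 1)^2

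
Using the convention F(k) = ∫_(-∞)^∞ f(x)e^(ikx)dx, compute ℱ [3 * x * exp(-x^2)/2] 3 * I * sqrt(pi) * k * exp(-k^2/4)/4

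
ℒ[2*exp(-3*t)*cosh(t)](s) 2*(s + 3)/((s + 3)^2-1)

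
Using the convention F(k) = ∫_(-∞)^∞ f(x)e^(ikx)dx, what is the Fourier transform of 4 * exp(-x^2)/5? 4 * sqrt(pi) * exp(-k^2/4)/5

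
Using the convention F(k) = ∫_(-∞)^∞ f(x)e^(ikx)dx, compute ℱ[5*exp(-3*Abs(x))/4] 15/(2*(k^2 + 9))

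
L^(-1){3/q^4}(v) v^3/2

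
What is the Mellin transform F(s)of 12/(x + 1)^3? 6*pi*(s - 2)*(s - 1)/sin(pi*s)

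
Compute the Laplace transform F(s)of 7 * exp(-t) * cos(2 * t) 7 * (s + 1)/((s + 1)^2 + 4)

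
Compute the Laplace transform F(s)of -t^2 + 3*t 3/s^2-2/s^3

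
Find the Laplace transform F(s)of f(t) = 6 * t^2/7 12/(7 * s^3)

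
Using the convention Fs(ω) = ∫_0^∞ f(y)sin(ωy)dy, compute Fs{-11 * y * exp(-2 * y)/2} -22 * ω/(ω^2 + 4)^2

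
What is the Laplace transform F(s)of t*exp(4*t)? (s - 4)^(-2)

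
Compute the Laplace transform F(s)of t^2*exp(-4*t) 2/(s + 4)^3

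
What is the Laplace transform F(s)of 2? 2/s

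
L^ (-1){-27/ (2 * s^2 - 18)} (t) -9 * sinh (3 * t)/2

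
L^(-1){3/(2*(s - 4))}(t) 3*exp(4*t)/2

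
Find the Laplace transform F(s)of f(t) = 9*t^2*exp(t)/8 9/(4*(s - 1)^3)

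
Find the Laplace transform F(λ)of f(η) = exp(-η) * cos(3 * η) (λ + 1)/((λ + 1)^2 + 9)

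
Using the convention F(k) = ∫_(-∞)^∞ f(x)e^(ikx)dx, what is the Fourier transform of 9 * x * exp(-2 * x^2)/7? 9 * sqrt(2) * I * sqrt(pi) * k * exp(-k^2/8)/56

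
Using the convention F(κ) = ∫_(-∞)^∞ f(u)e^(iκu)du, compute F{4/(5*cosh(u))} 4*pi/(5*cosh(pi*κ/2))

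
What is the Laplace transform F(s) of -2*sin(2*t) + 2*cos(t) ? 2*s/(s^2 + 1) - 4/(s^2 + 4) 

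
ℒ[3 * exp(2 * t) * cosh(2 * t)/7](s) 3 * (s - 2)/(7 * s * (s - 4))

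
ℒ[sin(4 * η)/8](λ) 1/(2 * (λ^2 + 16))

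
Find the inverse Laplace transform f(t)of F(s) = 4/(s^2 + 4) 2 * sin(2 * t)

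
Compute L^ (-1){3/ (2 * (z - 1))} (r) 3 * exp (r)/2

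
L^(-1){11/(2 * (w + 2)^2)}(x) 11 * x * exp(-2 * x)/2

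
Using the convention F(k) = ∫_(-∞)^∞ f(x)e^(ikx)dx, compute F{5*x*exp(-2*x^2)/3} 5*sqrt(2)*I*sqrt(pi)*k*exp(-k^2/8)/24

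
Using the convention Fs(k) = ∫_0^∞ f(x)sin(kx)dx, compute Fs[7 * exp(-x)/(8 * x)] 7 * atan(k)/8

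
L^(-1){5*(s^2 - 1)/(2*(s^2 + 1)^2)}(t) 5*t*cos(t)/2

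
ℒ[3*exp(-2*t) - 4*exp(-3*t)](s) 3/(s+2) - 4/(s+3)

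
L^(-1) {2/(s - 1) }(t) 2*exp(t) 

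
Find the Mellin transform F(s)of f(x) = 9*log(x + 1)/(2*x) -9*pi*csc(pi*s)/(2*s - 2)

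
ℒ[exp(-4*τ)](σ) 1/(σ + 4)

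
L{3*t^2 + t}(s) 6/s^3 + s^(-2)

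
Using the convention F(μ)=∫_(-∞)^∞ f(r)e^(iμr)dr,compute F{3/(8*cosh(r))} 3*pi/(8*cosh(pi*μ/2))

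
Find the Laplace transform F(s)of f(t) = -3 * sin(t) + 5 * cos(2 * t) 5 * s/(s^2 + 4) - 3/(s^2 + 1)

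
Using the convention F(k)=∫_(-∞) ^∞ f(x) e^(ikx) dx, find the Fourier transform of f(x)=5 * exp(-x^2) 5 * sqrt(pi) * exp(-k^2/4) 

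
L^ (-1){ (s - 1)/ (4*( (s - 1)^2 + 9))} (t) exp (t)*cos (3*t)/4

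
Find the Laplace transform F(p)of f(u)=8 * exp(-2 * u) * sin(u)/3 8/(3 * ((p + 2)^2 + 1))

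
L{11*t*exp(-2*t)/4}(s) 11/(4*(s + 2)^2)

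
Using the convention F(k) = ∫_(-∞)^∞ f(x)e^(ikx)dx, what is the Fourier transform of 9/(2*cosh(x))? 9*pi/(2*cosh(pi*k/2))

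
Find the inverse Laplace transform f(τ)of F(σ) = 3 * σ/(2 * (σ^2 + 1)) 3 * cos(τ)/2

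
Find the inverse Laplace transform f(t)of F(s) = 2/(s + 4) 2 * exp(-4 * t)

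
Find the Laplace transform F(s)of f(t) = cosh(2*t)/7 s/(7*(s^2 - 4))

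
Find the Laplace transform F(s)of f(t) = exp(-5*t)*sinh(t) 1/((s + 5)^2-1)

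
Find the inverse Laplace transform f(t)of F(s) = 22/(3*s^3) 11*t^2/3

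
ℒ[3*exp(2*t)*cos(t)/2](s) 3*(s - 2)/(2*((s - 2)^2 + 1))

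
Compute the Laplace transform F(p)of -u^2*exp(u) -2/(p - 1)^3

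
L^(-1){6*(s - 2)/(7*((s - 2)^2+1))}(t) 6*exp(2*t)*cos(t)/7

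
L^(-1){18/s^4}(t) 3*t^3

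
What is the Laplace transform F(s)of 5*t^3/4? 15/(2*s^4)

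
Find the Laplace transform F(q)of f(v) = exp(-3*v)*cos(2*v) (q + 3)/((q + 3)^2 + 4)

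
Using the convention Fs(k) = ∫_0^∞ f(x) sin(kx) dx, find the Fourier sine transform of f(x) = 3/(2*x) 3*pi/4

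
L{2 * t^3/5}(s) 12/(5 * s^4)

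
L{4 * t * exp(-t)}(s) 4/(s+1)^2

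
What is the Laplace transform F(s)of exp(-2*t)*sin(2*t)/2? 1/((s + 2)^2 + 4)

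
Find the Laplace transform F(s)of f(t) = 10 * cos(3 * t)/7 10 * s/(7 * (s^2 + 9))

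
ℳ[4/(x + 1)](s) 4*pi*csc(pi*s)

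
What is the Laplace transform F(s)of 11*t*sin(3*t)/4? 33*s/(2*(s^2 + 9)^2)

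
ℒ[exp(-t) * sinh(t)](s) 1/(s * (s + 2))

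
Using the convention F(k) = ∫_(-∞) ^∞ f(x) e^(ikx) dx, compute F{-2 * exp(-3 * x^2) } -2 * sqrt(3) * sqrt(pi) * exp(-k^2/12) /3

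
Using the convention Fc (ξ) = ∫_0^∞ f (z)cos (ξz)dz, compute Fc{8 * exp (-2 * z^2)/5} 2 * sqrt (2) * sqrt (pi) * exp (-ξ^2/8)/5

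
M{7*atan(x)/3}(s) -7*pi*sec(pi*s/2)/(6*s)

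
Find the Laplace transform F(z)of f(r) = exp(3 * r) 1/(z - 3)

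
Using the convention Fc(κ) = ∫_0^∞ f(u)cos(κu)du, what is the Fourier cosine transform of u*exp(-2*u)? (4 - κ^2)/(κ^2 + 4)^2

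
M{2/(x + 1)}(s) 2*pi*csc(pi*s)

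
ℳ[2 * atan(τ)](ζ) -pi * sec(pi * ζ/2)/ζ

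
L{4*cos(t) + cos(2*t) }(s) 4*s/(s^2 + 1) + s/(s^2 + 4) 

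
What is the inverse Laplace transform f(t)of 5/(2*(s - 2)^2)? 5*t*exp(2*t)/2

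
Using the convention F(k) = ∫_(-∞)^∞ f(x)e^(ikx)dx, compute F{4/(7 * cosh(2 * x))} 2 * pi/(7 * cosh(pi * k/4))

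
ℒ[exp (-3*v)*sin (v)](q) 1/ ( (q + 3)^2 + 1)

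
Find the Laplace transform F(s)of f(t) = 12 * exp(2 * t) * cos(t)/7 12 * (s - 2)/(7 * ((s - 2)^2+1))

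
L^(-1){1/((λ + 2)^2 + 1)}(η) exp(-2 * η) * sin(η)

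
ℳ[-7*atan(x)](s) 7*pi*sec(pi*s/2)/(2*s)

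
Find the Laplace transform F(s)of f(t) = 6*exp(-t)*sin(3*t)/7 18/(7*((s + 1)^2 + 9))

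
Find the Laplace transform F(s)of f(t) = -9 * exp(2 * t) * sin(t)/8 -9/(8 * (s - 2)^2 + 8)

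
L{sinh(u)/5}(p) 1/(5*(p^2 - 1))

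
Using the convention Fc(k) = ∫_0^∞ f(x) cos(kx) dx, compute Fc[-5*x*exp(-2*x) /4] 5*(k^2 - 4) /(4*(k^2 + 4) ^2) 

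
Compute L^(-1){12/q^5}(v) v^4/2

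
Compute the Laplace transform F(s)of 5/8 5/(8 * s)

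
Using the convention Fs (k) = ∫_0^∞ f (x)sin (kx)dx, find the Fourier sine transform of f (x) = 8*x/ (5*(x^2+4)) 4*pi*exp (-2*k)/5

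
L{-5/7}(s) -5/(7*s)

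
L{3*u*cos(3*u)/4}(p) 3*(p^2-9)/(4*(p^2 + 9)^2)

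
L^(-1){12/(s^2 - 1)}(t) 12*sinh(t)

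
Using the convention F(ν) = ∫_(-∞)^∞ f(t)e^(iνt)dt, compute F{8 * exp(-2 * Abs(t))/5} 32/(5 * (ν^2 + 4))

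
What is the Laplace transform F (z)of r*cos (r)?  (z^2 - 1)/ (z^2 + 1)^2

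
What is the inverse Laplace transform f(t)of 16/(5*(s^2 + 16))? 4*sin(4*t)/5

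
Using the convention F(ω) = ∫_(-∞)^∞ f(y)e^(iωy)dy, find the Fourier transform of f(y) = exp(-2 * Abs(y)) 4/(ω^2+4)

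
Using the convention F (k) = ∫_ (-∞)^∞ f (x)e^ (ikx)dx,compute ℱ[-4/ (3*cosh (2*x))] -2*pi/ (3*cosh (pi*k/4))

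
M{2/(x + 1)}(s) 2*pi*csc(pi*s)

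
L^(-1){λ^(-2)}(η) η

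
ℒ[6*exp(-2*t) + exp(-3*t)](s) 6/(s + 2) + 1/(s + 3)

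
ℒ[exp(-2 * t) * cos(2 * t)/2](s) (s + 2)/(2 * ((s + 2)^2 + 4))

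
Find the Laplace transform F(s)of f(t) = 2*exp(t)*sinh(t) 2/(s*(s - 2))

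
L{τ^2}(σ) 2/σ^3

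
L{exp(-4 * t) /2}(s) 1/(2 * (s + 4) ) 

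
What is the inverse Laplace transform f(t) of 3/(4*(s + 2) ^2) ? 3*t*exp(-2*t) /4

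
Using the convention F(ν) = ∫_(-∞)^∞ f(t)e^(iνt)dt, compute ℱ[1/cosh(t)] pi/cosh(pi*ν/2)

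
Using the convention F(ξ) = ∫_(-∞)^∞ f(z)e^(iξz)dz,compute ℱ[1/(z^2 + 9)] pi*exp(-3*Abs(ξ))/3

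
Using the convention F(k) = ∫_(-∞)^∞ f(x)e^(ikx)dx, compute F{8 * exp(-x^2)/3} 8 * sqrt(pi) * exp(-k^2/4)/3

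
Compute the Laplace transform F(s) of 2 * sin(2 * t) 4/(s^2+4) 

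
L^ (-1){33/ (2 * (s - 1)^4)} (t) 11 * t^3 * exp (t)/4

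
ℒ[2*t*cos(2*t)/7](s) 2*(s^2 - 4)/(7*(s^2+4)^2)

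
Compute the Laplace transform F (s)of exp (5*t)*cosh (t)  (s - 5)/ ( (s - 5)^2 - 1)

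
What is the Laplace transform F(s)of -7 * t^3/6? -7/s^4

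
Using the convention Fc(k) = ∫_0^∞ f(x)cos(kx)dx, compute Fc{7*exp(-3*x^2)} 7*sqrt(3)*sqrt(pi)*exp(-k^2/12)/6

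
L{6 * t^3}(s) 36/s^4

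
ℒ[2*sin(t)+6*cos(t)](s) 6*s/(s^2+1)+2/(s^2+1)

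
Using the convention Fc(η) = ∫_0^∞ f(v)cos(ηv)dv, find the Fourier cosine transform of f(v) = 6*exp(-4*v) 24/(η^2 + 16)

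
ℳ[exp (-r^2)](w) gamma (w/2)/2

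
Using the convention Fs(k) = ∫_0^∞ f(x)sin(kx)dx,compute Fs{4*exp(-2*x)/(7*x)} 4*atan(k/2)/7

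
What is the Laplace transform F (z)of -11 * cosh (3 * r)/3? -11 * z/ (3 * z^2-27)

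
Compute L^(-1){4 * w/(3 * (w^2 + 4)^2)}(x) x * sin(2 * x)/3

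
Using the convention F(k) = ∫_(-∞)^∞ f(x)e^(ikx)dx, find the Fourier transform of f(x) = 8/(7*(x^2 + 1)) 8*pi*exp(-Abs(k))/7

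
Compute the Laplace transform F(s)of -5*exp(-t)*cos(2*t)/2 5*(-s - 1)/(2*((s + 1)^2 + 4))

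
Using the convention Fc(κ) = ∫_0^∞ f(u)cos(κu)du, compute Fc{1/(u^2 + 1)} pi*exp(-κ)/2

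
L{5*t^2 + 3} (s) 3/s + 10/s^3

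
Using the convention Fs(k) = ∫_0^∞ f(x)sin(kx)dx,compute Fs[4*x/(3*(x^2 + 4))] 2*pi*exp(-2*k)/3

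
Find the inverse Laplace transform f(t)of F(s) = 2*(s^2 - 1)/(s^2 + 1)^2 2*t*cos(t)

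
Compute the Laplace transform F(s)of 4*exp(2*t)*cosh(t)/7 4*(s - 2)/(7*((s - 2)^2 - 1))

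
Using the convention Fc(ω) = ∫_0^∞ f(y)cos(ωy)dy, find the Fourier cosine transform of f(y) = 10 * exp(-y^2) 5 * sqrt(pi) * exp(-ω^2/4)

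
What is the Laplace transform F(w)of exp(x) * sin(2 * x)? 2/((w - 1)^2 + 4)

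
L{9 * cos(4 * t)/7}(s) 9 * s/(7 * (s^2 + 16))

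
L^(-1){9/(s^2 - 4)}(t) 9*sinh(2*t)/2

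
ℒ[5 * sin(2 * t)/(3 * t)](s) 5 * atan(2/s)/3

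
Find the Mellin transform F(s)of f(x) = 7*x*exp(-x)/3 7*gamma(s+1)/3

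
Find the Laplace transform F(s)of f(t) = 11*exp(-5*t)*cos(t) 11*(s + 5)/((s + 5)^2 + 1)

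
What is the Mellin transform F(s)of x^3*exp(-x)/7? gamma(s + 3)/7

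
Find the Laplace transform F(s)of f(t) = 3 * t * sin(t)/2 3 * s/(s^2 + 1)^2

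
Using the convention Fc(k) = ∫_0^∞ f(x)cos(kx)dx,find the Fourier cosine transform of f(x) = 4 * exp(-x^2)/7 2 * sqrt(pi) * exp(-k^2/4)/7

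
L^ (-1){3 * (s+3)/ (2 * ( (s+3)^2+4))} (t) 3 * exp (-3 * t) * cos (2 * t)/2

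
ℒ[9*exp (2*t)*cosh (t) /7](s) 9*(s - 2) / (7*( (s - 2) ^2 - 1) ) 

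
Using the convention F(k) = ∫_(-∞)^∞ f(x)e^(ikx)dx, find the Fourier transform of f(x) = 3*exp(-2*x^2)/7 3*sqrt(2)*sqrt(pi)*exp(-k^2/8)/14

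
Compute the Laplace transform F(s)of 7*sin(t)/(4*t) 7*atan(1/s)/4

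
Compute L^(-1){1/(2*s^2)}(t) t/2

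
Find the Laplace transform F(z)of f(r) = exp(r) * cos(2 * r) (z - 1)/((z - 1)^2 + 4)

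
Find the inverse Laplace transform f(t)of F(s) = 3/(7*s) 3/7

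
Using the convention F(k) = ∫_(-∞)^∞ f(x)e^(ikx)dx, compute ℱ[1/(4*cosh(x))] pi/(4*cosh(pi*k/2))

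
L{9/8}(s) 9/(8*s)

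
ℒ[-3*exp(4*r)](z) -3/(z - 4)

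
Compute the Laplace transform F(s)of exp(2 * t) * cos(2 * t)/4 (s - 2)/(4 * ((s - 2)^2 + 4))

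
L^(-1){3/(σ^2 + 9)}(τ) sin(3*τ)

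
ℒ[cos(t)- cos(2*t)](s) s/(s^2+1)- s/(s^2+4)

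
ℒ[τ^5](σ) 120/σ^6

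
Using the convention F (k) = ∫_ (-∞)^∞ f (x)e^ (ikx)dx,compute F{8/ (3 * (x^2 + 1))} 8 * pi * exp (-Abs (k))/3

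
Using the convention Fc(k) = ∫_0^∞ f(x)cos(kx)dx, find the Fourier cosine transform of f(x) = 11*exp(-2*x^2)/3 11*sqrt(2)*sqrt(pi)*exp(-k^2/8)/12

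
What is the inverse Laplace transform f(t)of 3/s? 3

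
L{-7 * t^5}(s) -840/s^6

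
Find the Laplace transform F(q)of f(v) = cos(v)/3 q/(3 * (q^2 + 1))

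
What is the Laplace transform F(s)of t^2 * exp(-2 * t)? 2/(s + 2)^3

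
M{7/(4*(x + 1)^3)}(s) 7*pi*(s - 2)*(s - 1)/(8*sin(pi*s))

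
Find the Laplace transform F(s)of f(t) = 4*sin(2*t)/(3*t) 4*atan(2/s)/3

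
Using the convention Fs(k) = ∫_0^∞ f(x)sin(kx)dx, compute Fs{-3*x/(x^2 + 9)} -3*pi*exp(-3*k)/2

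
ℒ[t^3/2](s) 3/s^4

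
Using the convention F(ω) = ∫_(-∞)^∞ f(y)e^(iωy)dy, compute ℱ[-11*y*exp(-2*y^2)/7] -11*sqrt(2)*I*sqrt(pi)*ω*exp(-ω^2/8)/56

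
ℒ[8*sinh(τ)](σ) 8/(σ^2-1)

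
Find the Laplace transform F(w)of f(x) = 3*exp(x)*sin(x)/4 3/(4*((w - 1)^2 + 1))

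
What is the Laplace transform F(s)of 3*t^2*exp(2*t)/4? 3/(2*(s - 2)^3)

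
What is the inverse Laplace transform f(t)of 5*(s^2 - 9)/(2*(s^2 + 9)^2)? 5*t*cos(3*t)/2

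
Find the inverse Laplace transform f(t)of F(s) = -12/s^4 -2 * t^3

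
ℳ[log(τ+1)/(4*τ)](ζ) -pi*csc(pi*ζ)/(4*ζ - 4)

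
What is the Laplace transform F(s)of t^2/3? 2/(3*s^3)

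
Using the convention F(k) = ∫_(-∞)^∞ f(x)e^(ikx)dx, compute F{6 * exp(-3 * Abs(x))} 36/(k^2+9)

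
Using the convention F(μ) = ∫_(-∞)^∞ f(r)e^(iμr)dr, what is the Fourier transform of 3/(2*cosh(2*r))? 3*pi/(4*cosh(pi*μ/4))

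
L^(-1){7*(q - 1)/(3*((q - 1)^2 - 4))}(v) 7*exp(v)*cosh(2*v)/3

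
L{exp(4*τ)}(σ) 1/(σ - 4)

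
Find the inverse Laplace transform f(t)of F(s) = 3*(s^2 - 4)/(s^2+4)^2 3*t*cos(2*t)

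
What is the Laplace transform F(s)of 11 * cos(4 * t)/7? 11 * s/(7 * (s^2 + 16))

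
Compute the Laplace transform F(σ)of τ σ^(-2)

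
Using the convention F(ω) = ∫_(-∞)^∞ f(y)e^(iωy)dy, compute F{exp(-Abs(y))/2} 1/(ω^2 + 1)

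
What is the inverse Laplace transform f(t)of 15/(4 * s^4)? 5 * t^3/8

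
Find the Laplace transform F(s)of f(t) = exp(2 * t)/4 1/(4 * (s - 2))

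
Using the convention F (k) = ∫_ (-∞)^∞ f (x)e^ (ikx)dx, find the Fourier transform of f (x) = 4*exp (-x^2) 4*sqrt (pi)*exp (-k^2/4)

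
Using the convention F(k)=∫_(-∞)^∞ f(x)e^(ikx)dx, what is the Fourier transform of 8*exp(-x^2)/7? 8*sqrt(pi)*exp(-k^2/4)/7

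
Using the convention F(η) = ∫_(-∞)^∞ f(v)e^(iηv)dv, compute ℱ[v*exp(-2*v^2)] sqrt(2)*I*sqrt(pi)*η*exp(-η^2/8)/8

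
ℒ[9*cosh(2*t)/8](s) 9*s/(8*(s^2 - 4))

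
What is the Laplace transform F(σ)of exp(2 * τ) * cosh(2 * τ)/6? (σ - 2)/(6 * σ * (σ - 4))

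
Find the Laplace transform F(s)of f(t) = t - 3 s^(-2) - 3/s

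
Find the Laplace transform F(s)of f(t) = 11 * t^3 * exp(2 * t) 66/(s - 2)^4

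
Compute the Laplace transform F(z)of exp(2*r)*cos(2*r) (z - 2)/((z - 2)^2 + 4)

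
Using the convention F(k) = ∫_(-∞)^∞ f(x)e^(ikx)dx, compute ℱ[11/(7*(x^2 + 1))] 11*pi*exp(-Abs(k))/7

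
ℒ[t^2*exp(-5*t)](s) 2/(s + 5)^3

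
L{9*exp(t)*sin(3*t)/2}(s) 27/(2*((s - 1)^2 + 9))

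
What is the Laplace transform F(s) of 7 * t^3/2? 21/s^4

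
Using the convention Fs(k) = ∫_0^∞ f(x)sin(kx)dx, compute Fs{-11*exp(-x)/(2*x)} -11*atan(k)/2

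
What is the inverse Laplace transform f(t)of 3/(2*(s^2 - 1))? 3*sinh(t)/2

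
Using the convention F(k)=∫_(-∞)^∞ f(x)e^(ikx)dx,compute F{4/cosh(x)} 4*pi/cosh(pi*k/2)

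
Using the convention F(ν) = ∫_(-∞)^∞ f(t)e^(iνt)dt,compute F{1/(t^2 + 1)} pi*exp(-Abs(ν))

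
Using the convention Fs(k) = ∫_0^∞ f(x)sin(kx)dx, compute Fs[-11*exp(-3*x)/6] -11*k/(6*k^2+54)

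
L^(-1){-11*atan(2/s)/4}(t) -11*sin(2*t)/(4*t)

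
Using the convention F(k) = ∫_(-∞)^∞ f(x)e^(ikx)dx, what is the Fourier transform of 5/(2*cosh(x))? 5*pi/(2*cosh(pi*k/2))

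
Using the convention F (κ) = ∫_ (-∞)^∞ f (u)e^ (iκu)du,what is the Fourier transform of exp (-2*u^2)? sqrt (2)*sqrt (pi)*exp (-κ^2/8)/2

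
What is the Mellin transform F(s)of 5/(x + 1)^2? -5*pi*(s - 1)/sin(pi*s)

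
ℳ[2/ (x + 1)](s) 2*pi*csc (pi*s)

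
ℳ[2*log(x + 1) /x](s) -2*pi*csc(pi*s) /(s - 1) 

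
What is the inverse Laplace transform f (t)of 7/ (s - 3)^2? 7 * t * exp (3 * t)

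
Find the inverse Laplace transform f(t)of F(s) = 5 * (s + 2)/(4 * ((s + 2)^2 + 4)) 5 * exp(-2 * t) * cos(2 * t)/4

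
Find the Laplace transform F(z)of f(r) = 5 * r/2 5/(2 * z^2)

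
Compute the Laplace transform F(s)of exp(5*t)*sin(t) 1/((s - 5)^2+1)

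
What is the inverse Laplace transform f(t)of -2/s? -2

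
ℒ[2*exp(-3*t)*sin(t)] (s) 2/((s + 3)^2 + 1)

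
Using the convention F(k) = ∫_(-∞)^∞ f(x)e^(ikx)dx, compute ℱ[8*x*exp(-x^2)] 4*I*sqrt(pi)*k*exp(-k^2/4)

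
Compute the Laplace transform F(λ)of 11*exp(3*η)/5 11/(5*(λ - 3))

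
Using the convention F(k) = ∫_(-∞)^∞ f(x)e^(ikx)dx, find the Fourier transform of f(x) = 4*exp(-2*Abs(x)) 16/(k^2 + 4)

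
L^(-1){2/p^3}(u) u^2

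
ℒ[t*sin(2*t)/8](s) s/(2*(s^2 + 4)^2)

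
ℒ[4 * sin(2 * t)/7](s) 8/(7 * (s^2 + 4))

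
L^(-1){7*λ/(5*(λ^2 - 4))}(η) 7*cosh(2*η)/5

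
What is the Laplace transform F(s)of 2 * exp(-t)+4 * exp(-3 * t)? 2/(s+1)+4/(s+3)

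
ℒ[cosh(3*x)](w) w/(w^2 - 9)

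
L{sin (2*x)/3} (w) 2/ (3*(w^2 + 4))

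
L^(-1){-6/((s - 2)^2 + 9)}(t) -2 * exp(2 * t) * sin(3 * t)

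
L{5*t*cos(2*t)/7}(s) 5*(s^2 - 4)/(7*(s^2 + 4)^2)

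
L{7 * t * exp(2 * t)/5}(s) 7/(5 * (s - 2)^2)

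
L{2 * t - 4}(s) 2/s^2 - 4/s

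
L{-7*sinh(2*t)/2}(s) -7/(s^2 - 4)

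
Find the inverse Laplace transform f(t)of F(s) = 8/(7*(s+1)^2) 8*t*exp(-t)/7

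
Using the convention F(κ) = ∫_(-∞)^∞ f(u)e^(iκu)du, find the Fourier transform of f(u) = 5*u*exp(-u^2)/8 5*I*sqrt(pi)*κ*exp(-κ^2/4)/16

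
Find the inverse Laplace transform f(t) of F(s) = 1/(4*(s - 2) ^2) t*exp(2*t) /4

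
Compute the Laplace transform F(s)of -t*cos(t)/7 (1 - s^2)/(7*(s^2+1)^2)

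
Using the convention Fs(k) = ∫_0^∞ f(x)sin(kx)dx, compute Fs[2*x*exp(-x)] 4*k/(k^2 + 1)^2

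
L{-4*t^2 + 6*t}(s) 6/s^2 - 8/s^3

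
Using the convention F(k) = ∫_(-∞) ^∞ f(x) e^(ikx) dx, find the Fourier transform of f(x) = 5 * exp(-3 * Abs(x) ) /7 30/(7 * (k^2+9) ) 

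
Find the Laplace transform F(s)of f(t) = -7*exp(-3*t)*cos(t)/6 7*(-s - 3)/(6*((s+3)^2+1))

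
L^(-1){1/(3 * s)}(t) 1/3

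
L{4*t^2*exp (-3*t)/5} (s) 8/ (5*(s + 3)^3)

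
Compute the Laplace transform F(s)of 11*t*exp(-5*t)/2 11/(2*(s+5)^2)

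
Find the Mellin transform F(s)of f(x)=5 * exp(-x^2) 5 * gamma(s/2)/2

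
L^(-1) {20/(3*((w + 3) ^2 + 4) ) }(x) 10*exp(-3*x)*sin(2*x) /3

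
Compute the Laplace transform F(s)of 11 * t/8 11/(8 * s^2)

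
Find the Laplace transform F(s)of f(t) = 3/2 3/(2*s)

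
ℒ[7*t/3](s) 7/(3*s^2)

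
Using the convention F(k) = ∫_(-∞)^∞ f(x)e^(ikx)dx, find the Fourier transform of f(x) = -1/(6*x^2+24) -pi*exp(-2*Abs(k))/12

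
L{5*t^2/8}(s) 5/(4*s^3)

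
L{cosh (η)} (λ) λ/ (λ^2 - 1)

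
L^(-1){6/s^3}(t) 3*t^2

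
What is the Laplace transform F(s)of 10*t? 10/s^2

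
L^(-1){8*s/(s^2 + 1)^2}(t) 4*t*sin(t)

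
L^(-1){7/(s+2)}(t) 7 * exp(-2 * t)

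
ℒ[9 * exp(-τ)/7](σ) 9/(7 * (σ + 1))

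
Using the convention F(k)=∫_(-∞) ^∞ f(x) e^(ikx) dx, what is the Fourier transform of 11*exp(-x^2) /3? 11*sqrt(pi)*exp(-k^2/4) /3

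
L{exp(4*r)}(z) 1/(z - 4)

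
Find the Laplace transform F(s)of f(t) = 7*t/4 7/(4*s^2)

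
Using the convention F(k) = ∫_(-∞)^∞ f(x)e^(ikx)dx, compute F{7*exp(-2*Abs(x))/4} 7/(k^2 + 4)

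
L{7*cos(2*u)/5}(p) 7*p/(5*(p^2 + 4))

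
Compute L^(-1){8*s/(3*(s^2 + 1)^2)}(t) 4*t*sin(t)/3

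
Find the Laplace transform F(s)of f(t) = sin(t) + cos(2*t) 1/(s^2 + 1) + s/(s^2 + 4)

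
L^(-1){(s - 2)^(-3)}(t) t^2*exp(2*t)/2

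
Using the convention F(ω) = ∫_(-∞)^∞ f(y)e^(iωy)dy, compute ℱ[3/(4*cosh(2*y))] 3*pi/(8*cosh(pi*ω/4))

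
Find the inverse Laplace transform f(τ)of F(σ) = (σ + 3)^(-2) τ * exp(-3 * τ)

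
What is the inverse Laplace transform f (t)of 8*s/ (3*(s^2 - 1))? 8*cosh (t)/3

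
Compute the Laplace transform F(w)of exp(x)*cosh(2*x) (w - 1)/((w - 1)^2 - 4)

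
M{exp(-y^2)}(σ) gamma(σ/2)/2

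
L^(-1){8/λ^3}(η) 4*η^2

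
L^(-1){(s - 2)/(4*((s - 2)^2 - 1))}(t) exp(2*t)*cosh(t)/4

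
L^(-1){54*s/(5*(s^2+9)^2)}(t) 9*t*sin(3*t)/5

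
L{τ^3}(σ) 6/σ^4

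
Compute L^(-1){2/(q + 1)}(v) 2*exp(-v)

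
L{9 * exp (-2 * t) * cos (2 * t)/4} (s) 9 * (s+2)/ (4 * ( (s+2)^2+4))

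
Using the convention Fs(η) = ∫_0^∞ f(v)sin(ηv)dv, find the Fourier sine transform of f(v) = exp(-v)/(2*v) atan(η)/2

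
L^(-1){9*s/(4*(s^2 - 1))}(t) 9*cosh(t)/4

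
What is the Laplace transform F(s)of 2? 2/s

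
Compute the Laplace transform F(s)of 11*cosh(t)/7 11*s/(7*(s^2-1))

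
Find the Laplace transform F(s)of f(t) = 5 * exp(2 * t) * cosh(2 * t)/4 5 * (s - 2)/(4 * s * (s - 4))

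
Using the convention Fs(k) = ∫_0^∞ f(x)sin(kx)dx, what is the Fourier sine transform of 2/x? pi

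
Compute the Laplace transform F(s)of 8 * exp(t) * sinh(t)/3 8/(3 * s * (s - 2))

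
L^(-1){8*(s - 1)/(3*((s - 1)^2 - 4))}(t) 8*exp(t)*cosh(2*t)/3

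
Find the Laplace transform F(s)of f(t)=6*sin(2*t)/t 6*atan(2/s)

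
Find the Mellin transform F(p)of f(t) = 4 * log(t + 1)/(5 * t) -4 * pi * csc(pi * p)/(5 * p - 5)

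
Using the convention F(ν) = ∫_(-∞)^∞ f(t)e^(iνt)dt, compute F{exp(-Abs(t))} 2/(ν^2 + 1)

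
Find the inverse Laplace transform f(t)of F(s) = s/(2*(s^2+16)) cos(4*t)/2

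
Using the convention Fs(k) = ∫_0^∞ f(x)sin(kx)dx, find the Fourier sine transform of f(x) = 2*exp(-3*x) 2*k/(k^2 + 9)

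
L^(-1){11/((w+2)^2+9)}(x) 11*exp(-2*x)*sin(3*x)/3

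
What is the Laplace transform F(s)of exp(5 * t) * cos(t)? (s - 5)/((s - 5)^2+1)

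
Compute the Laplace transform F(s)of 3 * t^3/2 9/s^4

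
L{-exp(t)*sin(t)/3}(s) -1/(3*(s - 1)^2 + 3)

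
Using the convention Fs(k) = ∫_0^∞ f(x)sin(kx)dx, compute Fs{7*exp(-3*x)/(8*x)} 7*atan(k/3)/8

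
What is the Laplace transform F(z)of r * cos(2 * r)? (z^2 - 4)/(z^2 + 4)^2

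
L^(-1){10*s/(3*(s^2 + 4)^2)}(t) 5*t*sin(2*t)/6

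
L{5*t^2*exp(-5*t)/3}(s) 10/(3*(s + 5)^3)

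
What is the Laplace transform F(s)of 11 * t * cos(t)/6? 11 * (s^2-1)/(6 * (s^2+1)^2)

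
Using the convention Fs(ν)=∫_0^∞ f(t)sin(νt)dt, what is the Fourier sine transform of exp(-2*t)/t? atan(ν/2)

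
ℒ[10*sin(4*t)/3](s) 40/(3*(s^2+16))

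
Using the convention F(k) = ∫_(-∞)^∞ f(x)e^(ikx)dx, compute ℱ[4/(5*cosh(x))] 4*pi/(5*cosh(pi*k/2))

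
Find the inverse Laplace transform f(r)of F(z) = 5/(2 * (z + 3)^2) 5 * r * exp(-3 * r)/2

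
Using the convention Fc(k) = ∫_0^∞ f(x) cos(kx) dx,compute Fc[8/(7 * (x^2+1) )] 4 * pi * exp(-k) /7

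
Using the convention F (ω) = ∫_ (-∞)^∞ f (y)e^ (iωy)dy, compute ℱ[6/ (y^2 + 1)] 6 * pi * exp (-Abs (ω))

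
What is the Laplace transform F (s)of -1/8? -1/ (8*s)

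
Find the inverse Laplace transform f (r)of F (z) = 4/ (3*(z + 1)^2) 4*r*exp (-r)/3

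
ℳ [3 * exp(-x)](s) 3 * gamma(s)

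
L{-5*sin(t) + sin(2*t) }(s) 2/(s^2 + 4) - 5/(s^2 + 1) 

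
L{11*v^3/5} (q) 66/ (5*q^4) 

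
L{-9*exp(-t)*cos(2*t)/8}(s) 9*(-s - 1)/(8*((s + 1)^2 + 4))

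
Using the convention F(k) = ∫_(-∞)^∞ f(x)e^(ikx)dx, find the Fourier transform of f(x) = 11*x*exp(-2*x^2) 11*sqrt(2)*I*sqrt(pi)*k*exp(-k^2/8)/8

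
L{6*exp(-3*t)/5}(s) 6/(5*(s + 3))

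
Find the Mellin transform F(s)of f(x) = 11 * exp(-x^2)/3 11 * gamma(s/2)/6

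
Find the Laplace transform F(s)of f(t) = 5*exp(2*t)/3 5/(3*(s - 2))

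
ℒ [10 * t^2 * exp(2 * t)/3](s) 20/(3 * (s - 2)^3)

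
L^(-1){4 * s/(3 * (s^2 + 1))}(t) 4 * cos(t)/3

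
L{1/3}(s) 1/(3*s)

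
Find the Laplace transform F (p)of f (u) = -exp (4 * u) -1/ (p - 4)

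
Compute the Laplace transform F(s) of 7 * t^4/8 21/s^5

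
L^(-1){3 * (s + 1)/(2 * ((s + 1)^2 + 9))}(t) 3 * exp(-t) * cos(3 * t)/2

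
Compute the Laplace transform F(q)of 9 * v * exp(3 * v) 9/(q - 3)^2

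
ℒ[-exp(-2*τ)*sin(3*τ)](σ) -3/((σ + 2)^2 + 9)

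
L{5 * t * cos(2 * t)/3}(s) 5 * (s^2 - 4)/(3 * (s^2+4)^2)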